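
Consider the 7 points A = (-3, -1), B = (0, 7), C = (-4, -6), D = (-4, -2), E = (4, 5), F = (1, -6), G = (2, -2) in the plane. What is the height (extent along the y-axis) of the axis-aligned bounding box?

max y = 7, min y = -6, so height = 13.

13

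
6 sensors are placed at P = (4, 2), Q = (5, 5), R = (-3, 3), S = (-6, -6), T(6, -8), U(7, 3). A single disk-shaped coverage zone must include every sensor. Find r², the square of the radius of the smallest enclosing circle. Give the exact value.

A smallest enclosing disk is always determined by at most three of the input points on its boundary.
The minimum enclosing circle is determined by three boundary points: Q, S, T.
Their circumcentre is (6/7, -13/7) with r² = 3145/49.
The farthest remaining point U is at distance² 3005/49 ≤ 3145/49.

3145/49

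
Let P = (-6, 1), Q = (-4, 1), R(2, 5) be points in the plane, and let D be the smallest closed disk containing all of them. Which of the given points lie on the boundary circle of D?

Side lengths²: PQ² = 4, PR² = 80, QR² = 52.
Since PR² = 80 ≥ 52 + 4 = 56, the angle opposite PR is not acute, so the smallest enclosing circle has PR as diameter.
Centre = midpoint of PR = (-2, 3), r² = 80/4 = 20.
The points at distance exactly r from the centre are P, R — 2 points.

P, R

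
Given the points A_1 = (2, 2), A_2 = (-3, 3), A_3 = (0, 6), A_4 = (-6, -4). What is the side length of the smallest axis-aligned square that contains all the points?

10

The bounding box has width 8 and height 10.
An axis-aligned square enclosing the set must have side ≥ max(width, height).
So the minimum side is max(8, 10) = 10.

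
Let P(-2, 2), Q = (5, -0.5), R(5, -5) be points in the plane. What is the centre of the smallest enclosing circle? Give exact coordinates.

(1.5, -1.5)

Side lengths²: PQ² = 55.25, PR² = 98, QR² = 20.25.
Since PR² = 98 ≥ 55.25 + 20.25 = 75.5, the angle opposite PR is not acute, so the smallest enclosing circle has PR as diameter.
Centre = midpoint of PR = (1.5, -1.5), r² = 98/4 = 24.5.
Centre = (1.5, -1.5).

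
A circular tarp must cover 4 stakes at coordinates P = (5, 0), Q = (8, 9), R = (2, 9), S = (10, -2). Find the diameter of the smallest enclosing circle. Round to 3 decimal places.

13.601

The farthest pair is R–S with squared distance 185. The circle on this segment as diameter has centre (6, 3.5) and r² = 185/4 = 46.25.
Check P: distance² to centre = 13.25 ≤ 46.25, so it lies inside.
All remaining points lie in this disk, and no smaller disk contains both endpoints, so this is the minimum enclosing circle.
Diameter = 2r = 2√(46.25) ≈ 13.601.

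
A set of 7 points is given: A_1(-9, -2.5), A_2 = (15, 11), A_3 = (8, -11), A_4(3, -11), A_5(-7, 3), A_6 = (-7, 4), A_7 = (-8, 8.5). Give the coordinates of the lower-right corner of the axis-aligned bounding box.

x-range [-9, 15], y-range [-11, 11].
The lower-right corner is (15, -11).

(15, -11)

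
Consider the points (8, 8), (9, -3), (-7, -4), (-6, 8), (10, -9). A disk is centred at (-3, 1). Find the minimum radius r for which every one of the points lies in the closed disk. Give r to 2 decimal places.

The required radius is the distance from (-3, 1) to the farthest point.
Squared distances: 170, 160, 41, 58, 269.
Maximum is 269, attained at (10, -9).
r = √269 ≈ 16.40.

16.40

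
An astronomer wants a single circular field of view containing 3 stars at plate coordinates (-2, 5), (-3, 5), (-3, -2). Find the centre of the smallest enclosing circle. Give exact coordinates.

(-2.5, 1.5)

Call the three points A, B, C in the order given.
Side lengths²: AB² = 1, AC² = 50, BC² = 49.
Since AC² = 50 ≥ 49 + 1 = 50, the angle opposite AC is not acute, so the smallest enclosing circle has AC as diameter.
Centre = midpoint of AC = (-2.5, 1.5), r² = 50/4 = 12.5.
Centre = (-2.5, 1.5).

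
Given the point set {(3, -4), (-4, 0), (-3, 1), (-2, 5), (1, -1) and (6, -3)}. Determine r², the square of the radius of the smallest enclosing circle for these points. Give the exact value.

3161/98

The minimum enclosing circle of a finite set is fixed by two of the points (as a diameter) or three (as a circumcircle).
The minimum enclosing circle is determined by three boundary points: (-4, 0), (-2, 5), (6, -3).
Their circumcentre is (23/14, 9/14) with r² = 3161/98.
The farthest remaining point (3, -4) is at distance² 2293/98 ≤ 3161/98.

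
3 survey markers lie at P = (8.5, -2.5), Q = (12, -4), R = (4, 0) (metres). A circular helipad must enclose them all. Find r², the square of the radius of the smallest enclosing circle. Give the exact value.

20

Side lengths²: PQ² = 14.5, PR² = 26.5, QR² = 80.
Since QR² = 80 ≥ 26.5 + 14.5 = 41, the angle opposite QR is not acute, so the smallest enclosing circle has QR as diameter.
Centre = midpoint of QR = (8, -2), r² = 80/4 = 20.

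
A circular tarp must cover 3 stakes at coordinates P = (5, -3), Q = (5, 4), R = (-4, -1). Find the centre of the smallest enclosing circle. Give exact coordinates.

Side lengths²: PQ² = 49, PR² = 85, QR² = 106.
Since QR² = 106 < 85 + 49 = 134, the triangle is acute, so the smallest enclosing circle is the circumcircle.
Circumcentre = (19/18, 0.5), r² = 4505/162.
Centre = (19/18, 0.5).

(19/18, 0.5)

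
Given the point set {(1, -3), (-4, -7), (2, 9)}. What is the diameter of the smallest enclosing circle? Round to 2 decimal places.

17.09

Call the three points A, B, C in the order given.
Side lengths²: AB² = 41, AC² = 145, BC² = 292.
Since BC² = 292 ≥ 145 + 41 = 186, the angle opposite BC is not acute, so the smallest enclosing circle has BC as diameter.
Centre = midpoint of BC = (-1, 1), r² = 292/4 = 73.
Diameter = 2r = 2√73 ≈ 17.09.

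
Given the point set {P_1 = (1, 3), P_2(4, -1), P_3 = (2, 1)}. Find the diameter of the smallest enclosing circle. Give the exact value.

5

Side lengths²: P_1P_2² = 25, P_1P_3² = 5, P_2P_3² = 8.
Since P_1P_2² = 25 ≥ 8 + 5 = 13, the angle opposite P_1P_2 is not acute, so the smallest enclosing circle has P_1P_2 as diameter.
Centre = midpoint of P_1P_2 = (2.5, 1), r² = 25/4 = 6.25.
Diameter = 2r = 2√(6.25) = 5.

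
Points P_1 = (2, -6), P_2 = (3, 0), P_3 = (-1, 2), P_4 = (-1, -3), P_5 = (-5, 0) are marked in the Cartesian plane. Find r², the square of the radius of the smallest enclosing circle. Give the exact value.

3145/144

A smallest enclosing disk is always determined by at most three of the input points on its boundary.
The minimum enclosing circle is determined by three boundary points: P_1, P_2, P_5.
Their circumcentre is (-1, -29/12) with r² = 3145/144.
The farthest remaining point P_3 is at distance² 2809/144 ≤ 3145/144.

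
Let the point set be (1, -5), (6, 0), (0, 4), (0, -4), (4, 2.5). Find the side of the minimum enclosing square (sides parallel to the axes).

The bounding box has width 6 and height 9.
An axis-aligned square enclosing the set must have side ≥ max(width, height).
So the minimum side is max(6, 9) = 9.

9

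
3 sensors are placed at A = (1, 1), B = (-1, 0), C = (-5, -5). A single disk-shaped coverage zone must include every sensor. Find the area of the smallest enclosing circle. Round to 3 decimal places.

Side lengths²: AB² = 5, AC² = 72, BC² = 41.
Since AC² = 72 ≥ 41 + 5 = 46, the angle opposite AC is not acute, so the smallest enclosing circle has AC as diameter.
Centre = midpoint of AC = (-2, -2), r² = 72/4 = 18.
Area = π·r² = π·18 ≈ 56.549.

56.549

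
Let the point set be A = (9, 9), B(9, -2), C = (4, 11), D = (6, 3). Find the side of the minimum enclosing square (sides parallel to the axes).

13

The bounding box has width 5 and height 13.
An axis-aligned square enclosing the set must have side ≥ max(width, height).
So the minimum side is max(5, 13) = 13.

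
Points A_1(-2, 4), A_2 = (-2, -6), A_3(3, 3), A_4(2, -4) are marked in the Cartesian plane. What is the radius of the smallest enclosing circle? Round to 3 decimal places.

By Welzl's lemma the MEC is supported by two points (diametrically opposite) or three points (on a circumcircle).
The minimum enclosing circle is determined by three boundary points: A_1, A_2, A_3.
Their circumcentre is (-0.4, -1) with r² = 27.56.
The farthest remaining point A_4 is at distance² 14.76 ≤ 27.56.
r = √(27.56) ≈ 5.250.

5.250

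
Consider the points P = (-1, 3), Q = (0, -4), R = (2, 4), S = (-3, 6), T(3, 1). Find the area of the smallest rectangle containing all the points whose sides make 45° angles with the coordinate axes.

65

In coordinates u = x + y, v = x − y the rectangle is axis-aligned; the map (x,y)→(u,v) scales areas by 2.
u-values: 2, -4, 6, 3, 4; range = 6 − (-4) = 10.
v-values: -4, 4, -2, -9, 2; range = 4 − (-9) = 13.
Area = (10 × 13) / 2 = 65.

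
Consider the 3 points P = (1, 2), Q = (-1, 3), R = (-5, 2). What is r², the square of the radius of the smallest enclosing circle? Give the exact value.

9

Side lengths²: PQ² = 5, PR² = 36, QR² = 17.
Since PR² = 36 ≥ 17 + 5 = 22, the angle opposite PR is not acute, so the smallest enclosing circle has PR as diameter.
Centre = midpoint of PR = (-2, 2), r² = 36/4 = 9.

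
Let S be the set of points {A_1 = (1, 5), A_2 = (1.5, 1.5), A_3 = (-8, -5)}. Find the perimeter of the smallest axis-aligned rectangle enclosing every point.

39

Width = max x − min x = 1.5 − (-8) = 9.5.
Height = max y − min y = 5 − (-5) = 10.
Perimeter = 2(9.5 + 10) = 39.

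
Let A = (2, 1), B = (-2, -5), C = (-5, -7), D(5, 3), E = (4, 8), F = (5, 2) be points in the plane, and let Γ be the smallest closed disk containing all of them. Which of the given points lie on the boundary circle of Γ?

C, E

The farthest pair is C–E with squared distance 306. The circle on this segment as diameter has centre (-0.5, 0.5) and r² = 306/4 = 76.5.
Check A: distance² to centre = 6.5 ≤ 76.5, so it lies inside.
All remaining points lie in this disk, and no smaller disk contains both endpoints, so this is the minimum enclosing circle.
The points at distance exactly r from the centre are C, E — 2 points.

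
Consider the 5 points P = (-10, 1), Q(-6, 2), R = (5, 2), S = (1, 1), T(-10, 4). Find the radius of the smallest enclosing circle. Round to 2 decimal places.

The minimum enclosing circle is determined by three boundary points: P, R, T.
Their circumcentre is (-77/30, 2.5) with r² = 25877/450.
The farthest remaining point S is at distance² 6737/450 ≤ 25877/450.
r = √(25877/450) ≈ 7.58.

7.58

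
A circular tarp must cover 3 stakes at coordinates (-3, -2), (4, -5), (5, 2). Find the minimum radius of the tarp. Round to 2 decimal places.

4.63

Call the three points A, B, C in the order given.
Side lengths²: AB² = 58, AC² = 80, BC² = 50.
Since AC² = 80 < 58 + 50 = 108, the triangle is acute, so the smallest enclosing circle is the circumcircle.
Circumcentre = (20/13, -14/13), r² = 3625/169.
r = √(3625/169) ≈ 4.63.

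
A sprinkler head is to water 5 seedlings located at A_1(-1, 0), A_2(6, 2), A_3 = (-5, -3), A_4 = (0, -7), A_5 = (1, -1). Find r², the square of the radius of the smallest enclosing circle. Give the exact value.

The minimum enclosing circle is determined by three boundary points: A_2, A_3, A_4.
Their circumcentre is (33/46, -45/46) with r² = 38909/1058.
The farthest remaining point A_1 is at distance² 4133/1058 ≤ 38909/1058.

38909/1058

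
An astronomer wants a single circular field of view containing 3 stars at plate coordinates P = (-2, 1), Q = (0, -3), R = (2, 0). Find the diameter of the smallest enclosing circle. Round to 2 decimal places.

Side lengths²: PQ² = 20, PR² = 17, QR² = 13.
Since PQ² = 20 < 17 + 13 = 30, the triangle is acute, so the smallest enclosing circle is the circumcircle.
Circumcentre = (-2/7, -9/14), r² = 1105/196.
Diameter = 2r = 2√(1105/196) ≈ 4.75.

4.75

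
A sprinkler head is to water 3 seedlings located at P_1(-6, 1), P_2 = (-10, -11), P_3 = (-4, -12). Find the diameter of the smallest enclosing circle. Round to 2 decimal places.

Side lengths²: P_1P_2² = 160, P_1P_3² = 173, P_2P_3² = 37.
Since P_1P_3² = 173 < 160 + 37 = 197, the triangle is acute, so the smallest enclosing circle is the circumcircle.
Circumcentre = (-229/38, -215/38), r² = 32005/722.
Diameter = 2r = 2√(32005/722) ≈ 13.32.

13.32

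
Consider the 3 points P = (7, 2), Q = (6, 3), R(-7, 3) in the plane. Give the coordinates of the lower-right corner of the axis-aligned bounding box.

(7, 2)

x-range [-7, 7], y-range [2, 3].
The lower-right corner is (7, 2).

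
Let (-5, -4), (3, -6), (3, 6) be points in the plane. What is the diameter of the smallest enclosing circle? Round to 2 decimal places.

Call the three points A, B, C in the order given.
Side lengths²: AB² = 68, AC² = 164, BC² = 144.
Since AC² = 164 < 144 + 68 = 212, the triangle is acute, so the smallest enclosing circle is the circumcircle.
Circumcentre = (0.25, 0), r² = 43.5625.
Diameter = 2r = 2√(43.5625) ≈ 13.20.

13.20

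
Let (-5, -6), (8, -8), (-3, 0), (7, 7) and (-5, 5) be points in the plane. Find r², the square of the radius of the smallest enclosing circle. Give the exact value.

A smallest enclosing disk is always determined by at most three of the input points on its boundary.
The minimum enclosing circle is determined by three boundary points: (8, -8), (7, 7), (-5, 5).
Their circumcentre is (15/7, -6/7) with r² = 4181/49.
The farthest remaining point (-5, -6) is at distance² 3796/49 ≤ 4181/49.

4181/49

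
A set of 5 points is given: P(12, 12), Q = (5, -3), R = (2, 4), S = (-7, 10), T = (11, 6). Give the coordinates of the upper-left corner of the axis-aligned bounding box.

(-7, 12)

x-range [-7, 12], y-range [-3, 12].
The upper-left corner is (-7, 12).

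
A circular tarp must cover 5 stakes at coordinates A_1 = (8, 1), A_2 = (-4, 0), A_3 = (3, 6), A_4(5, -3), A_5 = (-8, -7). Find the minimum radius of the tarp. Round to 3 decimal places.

A smallest enclosing disk is always determined by at most three of the input points on its boundary.
The minimum enclosing circle is determined by three boundary points: A_1, A_3, A_5.
Their circumcentre is (-1/3, -7/3) with r² = 725/9.
The farthest remaining point A_4 is at distance² 260/9 ≤ 725/9.
r = √(725/9) ≈ 8.975.

8.975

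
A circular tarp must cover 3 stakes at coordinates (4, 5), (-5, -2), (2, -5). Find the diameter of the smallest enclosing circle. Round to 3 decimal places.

11.652

Call the three points A, B, C in the order given.
Side lengths²: AB² = 130, AC² = 104, BC² = 58.
Since AB² = 130 < 104 + 58 = 162, the triangle is acute, so the smallest enclosing circle is the circumcircle.
Circumcentre = (9/38, 21/38), r² = 24505/722.
Diameter = 2r = 2√(24505/722) ≈ 11.652.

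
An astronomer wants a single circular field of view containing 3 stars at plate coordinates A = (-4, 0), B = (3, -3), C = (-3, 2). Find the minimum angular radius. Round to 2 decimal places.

Side lengths²: AB² = 58, AC² = 5, BC² = 61.
Since BC² = 61 < 58 + 5 = 63, the triangle is acute, so the smallest enclosing circle is the circumcircle.
Circumcentre = (-5/34, -23/34), r² = 8845/578.
r = √(8845/578) ≈ 3.91.

3.91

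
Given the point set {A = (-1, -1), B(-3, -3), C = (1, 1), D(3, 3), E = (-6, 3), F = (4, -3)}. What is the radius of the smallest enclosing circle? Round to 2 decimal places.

5.83

The minimum enclosing circle of a finite set is fixed by two of the points (as a diameter) or three (as a circumcircle).
The farthest pair is E–F with squared distance 136. The circle on this segment as diameter has centre (-1, 0) and r² = 136/4 = 34.
Check A: distance² to centre = 1 ≤ 34, so it lies inside.
All remaining points lie in this disk, and no smaller disk contains both endpoints, so this is the minimum enclosing circle.
r = √34 ≈ 5.83.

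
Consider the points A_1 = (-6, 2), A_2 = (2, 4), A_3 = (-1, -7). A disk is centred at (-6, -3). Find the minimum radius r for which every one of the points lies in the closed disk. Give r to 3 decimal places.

The required radius is the distance from (-6, -3) to the farthest point.
Squared distances: 25, 113, 41.
Maximum is 113, attained at A_2.
r = √113 ≈ 10.630.

10.630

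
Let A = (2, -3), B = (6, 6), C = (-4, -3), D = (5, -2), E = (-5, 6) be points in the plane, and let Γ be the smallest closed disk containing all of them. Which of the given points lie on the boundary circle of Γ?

B, C, E

By Welzl's lemma the MEC is supported by two points (diametrically opposite) or three points (on a circumcircle).
The minimum enclosing circle is determined by three boundary points: B, C, E.
Their circumcentre is (0.5, 37/18) with r² = 7421/162.
The farthest remaining point D is at distance² 5945/162 ≤ 7421/162.
The points at distance exactly r from the centre are B, C, E — 3 points.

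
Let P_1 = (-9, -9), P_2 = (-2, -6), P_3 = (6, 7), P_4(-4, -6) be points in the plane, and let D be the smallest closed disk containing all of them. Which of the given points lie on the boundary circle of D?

A smallest enclosing disk is always determined by at most three of the input points on its boundary.
The farthest pair is P_1–P_3 with squared distance 481. The circle on this segment as diameter has centre (-1.5, -1) and r² = 481/4 = 120.25.
Check P_2: distance² to centre = 25.25 ≤ 120.25, so it lies inside.
All remaining points lie in this disk, and no smaller disk contains both endpoints, so this is the minimum enclosing circle.
The points at distance exactly r from the centre are P_1, P_3 — 2 points.

P_1, P_3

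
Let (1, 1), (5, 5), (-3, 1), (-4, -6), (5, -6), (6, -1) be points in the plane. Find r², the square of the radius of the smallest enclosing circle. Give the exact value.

50.5

The farthest pair is (5, 5)–(-4, -6) with squared distance 202. The circle on this segment as diameter has centre (0.5, -0.5) and r² = 202/4 = 50.5.
Check (1, 1): distance² to centre = 2.5 ≤ 50.5, so it lies inside.
All remaining points lie in this disk, and no smaller disk contains both endpoints, so this is the minimum enclosing circle.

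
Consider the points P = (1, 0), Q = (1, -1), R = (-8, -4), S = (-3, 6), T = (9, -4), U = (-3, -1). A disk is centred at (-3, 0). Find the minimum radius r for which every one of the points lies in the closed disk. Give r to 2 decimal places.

12.65

The required radius is the distance from (-3, 0) to the farthest point.
Squared distances: 16, 17, 41, 36, 160, 1.
Maximum is 160, attained at T.
r = √160 ≈ 12.65.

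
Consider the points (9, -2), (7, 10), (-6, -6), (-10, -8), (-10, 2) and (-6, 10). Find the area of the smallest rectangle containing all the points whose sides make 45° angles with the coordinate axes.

In coordinates u = x + y, v = x − y the rectangle is axis-aligned; the map (x,y)→(u,v) scales areas by 2.
u-values: 7, 17, -12, -18, -8, 4; range = 17 − (-18) = 35.
v-values: 11, -3, 0, -2, -12, -16; range = 11 − (-16) = 27.
Area = (35 × 27) / 2 = 472.5.

472.5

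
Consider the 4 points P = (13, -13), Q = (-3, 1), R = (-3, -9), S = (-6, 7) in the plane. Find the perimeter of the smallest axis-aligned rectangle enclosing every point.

Width = max x − min x = 13 − (-6) = 19.
Height = max y − min y = 7 − (-13) = 20.
Perimeter = 2(19 + 20) = 78.

78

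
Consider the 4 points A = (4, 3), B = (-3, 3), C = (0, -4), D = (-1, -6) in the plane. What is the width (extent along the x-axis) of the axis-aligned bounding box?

7

max x = 4, min x = -3, so width = 7.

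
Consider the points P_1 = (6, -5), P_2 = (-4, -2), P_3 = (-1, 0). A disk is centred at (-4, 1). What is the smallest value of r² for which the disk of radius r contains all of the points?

136

The required radius is the distance from (-4, 1) to the farthest point.
Squared distances: 136, 9, 10.
Maximum is 136, attained at P_1.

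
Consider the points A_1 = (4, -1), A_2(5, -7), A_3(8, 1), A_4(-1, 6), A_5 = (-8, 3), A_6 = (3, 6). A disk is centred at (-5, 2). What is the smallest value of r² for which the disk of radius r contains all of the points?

181

The required radius is the distance from (-5, 2) to the farthest point.
Squared distances: 90, 181, 170, 32, 10, 80.
Maximum is 181, attained at A_2.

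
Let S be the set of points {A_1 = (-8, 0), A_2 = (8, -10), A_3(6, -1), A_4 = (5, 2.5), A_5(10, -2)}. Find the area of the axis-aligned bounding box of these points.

x ranges over [-8, 10], width 18.
y ranges over [-10, 2.5], height 12.5.
Area = 18 × 12.5 = 225.

225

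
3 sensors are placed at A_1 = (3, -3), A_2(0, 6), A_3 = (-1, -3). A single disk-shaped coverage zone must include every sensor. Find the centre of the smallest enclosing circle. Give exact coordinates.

Side lengths²: A_1A_2² = 90, A_1A_3² = 16, A_2A_3² = 82.
Since A_1A_2² = 90 < 82 + 16 = 98, the triangle is acute, so the smallest enclosing circle is the circumcircle.
Circumcentre = (1, 4/3), r² = 205/9.
Centre = (1, 4/3).

(1, 4/3)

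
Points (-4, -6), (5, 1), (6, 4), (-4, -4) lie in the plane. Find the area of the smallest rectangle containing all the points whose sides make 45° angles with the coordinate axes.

40

In coordinates u = x + y, v = x − y the rectangle is axis-aligned; the map (x,y)→(u,v) scales areas by 2.
u-values: -10, 6, 10, -8; range = 10 − (-10) = 20.
v-values: 2, 4, 2, 0; range = 4 − 0 = 4.
Area = (20 × 4) / 2 = 40.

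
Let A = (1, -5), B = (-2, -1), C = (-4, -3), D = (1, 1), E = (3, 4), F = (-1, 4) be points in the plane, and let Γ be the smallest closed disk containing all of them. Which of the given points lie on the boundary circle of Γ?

The minimum enclosing circle is determined by three boundary points: A, C, E.
Their circumcentre is (1/14, -1/14) with r² = 2465/98.
The farthest remaining point F is at distance² 1737/98 ≤ 2465/98.
The points at distance exactly r from the centre are A, C, E — 3 points.

A, C, E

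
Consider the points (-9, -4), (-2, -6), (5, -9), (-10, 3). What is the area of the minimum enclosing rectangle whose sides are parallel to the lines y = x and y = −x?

121.5

In coordinates u = x + y, v = x − y the rectangle is axis-aligned; the map (x,y)→(u,v) scales areas by 2.
u-values: -13, -8, -4, -7; range = -4 − (-13) = 9.
v-values: -5, 4, 14, -13; range = 14 − (-13) = 27.
Area = (9 × 27) / 2 = 121.5.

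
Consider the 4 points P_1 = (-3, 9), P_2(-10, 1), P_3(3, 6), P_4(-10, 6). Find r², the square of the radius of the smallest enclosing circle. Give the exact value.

48.5

A smallest enclosing disk is always determined by at most three of the input points on its boundary.
The farthest pair is P_2–P_3 with squared distance 194. The circle on this segment as diameter has centre (-3.5, 3.5) and r² = 194/4 = 48.5.
Check P_1: distance² to centre = 30.5 ≤ 48.5, so it lies inside.
All remaining points lie in this disk, and no smaller disk contains both endpoints, so this is the minimum enclosing circle.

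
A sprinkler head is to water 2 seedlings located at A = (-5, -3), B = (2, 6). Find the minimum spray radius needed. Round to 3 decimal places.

The smallest circle enclosing two points has them as diameter endpoints.
Centre = midpoint = (-1.5, 1.5); r² = |AB|²/4 = 130/4 = 32.5.
r = √(32.5) ≈ 5.701.

5.701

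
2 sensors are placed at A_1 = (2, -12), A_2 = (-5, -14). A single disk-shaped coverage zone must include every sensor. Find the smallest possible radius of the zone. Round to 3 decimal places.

The smallest circle enclosing two points has them as diameter endpoints.
Centre = midpoint = (-1.5, -13); r² = |A_1A_2|²/4 = 53/4 = 13.25.
r = √(13.25) ≈ 3.640.

3.640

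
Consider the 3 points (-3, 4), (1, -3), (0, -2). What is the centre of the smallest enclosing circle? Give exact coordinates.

(-1, 0.5)

Call the three points A, B, C in the order given.
Side lengths²: AB² = 65, AC² = 45, BC² = 2.
Since AB² = 65 ≥ 45 + 2 = 47, the angle opposite AB is not acute, so the smallest enclosing circle has AB as diameter.
Centre = midpoint of AB = (-1, 0.5), r² = 65/4 = 16.25.
Centre = (-1, 0.5).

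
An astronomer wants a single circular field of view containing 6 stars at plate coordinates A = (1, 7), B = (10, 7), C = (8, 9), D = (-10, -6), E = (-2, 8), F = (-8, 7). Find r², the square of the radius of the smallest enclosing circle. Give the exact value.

142.25

A smallest enclosing disk is always determined by at most three of the input points on its boundary.
The farthest pair is B–D with squared distance 569. The circle on this segment as diameter has centre (0, 0.5) and r² = 569/4 = 142.25.
Check A: distance² to centre = 43.25 ≤ 142.25, so it lies inside.
All remaining points lie in this disk, and no smaller disk contains both endpoints, so this is the minimum enclosing circle.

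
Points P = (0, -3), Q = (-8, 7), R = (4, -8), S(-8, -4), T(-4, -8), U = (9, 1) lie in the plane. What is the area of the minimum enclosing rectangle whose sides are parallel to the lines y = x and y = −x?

297

In coordinates u = x + y, v = x − y the rectangle is axis-aligned; the map (x,y)→(u,v) scales areas by 2.
u-values: -3, -1, -4, -12, -12, 10; range = 10 − (-12) = 22.
v-values: 3, -15, 12, -4, 4, 8; range = 12 − (-15) = 27.
Area = (22 × 27) / 2 = 297.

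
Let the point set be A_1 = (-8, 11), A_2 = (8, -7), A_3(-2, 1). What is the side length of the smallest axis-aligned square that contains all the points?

18

The bounding box has width 16 and height 18.
An axis-aligned square enclosing the set must have side ≥ max(width, height).
So the minimum side is max(16, 18) = 18.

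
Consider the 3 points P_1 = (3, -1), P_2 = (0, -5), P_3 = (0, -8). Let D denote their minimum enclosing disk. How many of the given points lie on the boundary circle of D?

Side lengths²: P_1P_2² = 25, P_1P_3² = 58, P_2P_3² = 9.
Since P_1P_3² = 58 ≥ 25 + 9 = 34, the angle opposite P_1P_3 is not acute, so the smallest enclosing circle has P_1P_3 as diameter.
Centre = midpoint of P_1P_3 = (1.5, -4.5), r² = 58/4 = 14.5.
The points at distance exactly r from the centre are P_1, P_3 — 2 points.

2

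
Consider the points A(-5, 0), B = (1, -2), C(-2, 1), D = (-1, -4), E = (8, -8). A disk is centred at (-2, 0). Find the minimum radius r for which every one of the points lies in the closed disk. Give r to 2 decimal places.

12.81

The required radius is the distance from (-2, 0) to the farthest point.
Squared distances: 9, 13, 1, 17, 164.
Maximum is 164, attained at E.
r = √164 ≈ 12.81.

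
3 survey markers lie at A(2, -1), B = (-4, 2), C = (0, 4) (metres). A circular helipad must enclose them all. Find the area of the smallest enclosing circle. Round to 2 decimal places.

35.59

Side lengths²: AB² = 45, AC² = 29, BC² = 20.
Since AB² = 45 < 29 + 20 = 49, the triangle is acute, so the smallest enclosing circle is the circumcircle.
Circumcentre = (-0.875, 0.75), r² = 11.328125.
Area = π·r² = π·11.328125 ≈ 35.59.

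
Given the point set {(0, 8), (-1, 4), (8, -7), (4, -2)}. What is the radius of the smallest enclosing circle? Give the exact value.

8.5

A smallest enclosing disk is always determined by at most three of the input points on its boundary.
The farthest pair is (0, 8)–(8, -7) with squared distance 289. The circle on this segment as diameter has centre (4, 0.5) and r² = 289/4 = 72.25.
Check (-1, 4): distance² to centre = 37.25 ≤ 72.25, so it lies inside.
All remaining points lie in this disk, and no smaller disk contains both endpoints, so this is the minimum enclosing circle.
r = √(72.25) = 8.5.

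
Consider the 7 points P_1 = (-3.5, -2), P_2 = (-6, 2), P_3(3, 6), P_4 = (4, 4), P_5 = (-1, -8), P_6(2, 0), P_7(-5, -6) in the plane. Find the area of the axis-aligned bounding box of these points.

x ranges over [-6, 4], width 10.
y ranges over [-8, 6], height 14.
Area = 10 × 14 = 140.

140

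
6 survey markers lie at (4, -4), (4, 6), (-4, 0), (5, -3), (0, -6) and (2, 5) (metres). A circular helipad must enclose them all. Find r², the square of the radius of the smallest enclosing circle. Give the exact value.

40

The farthest pair is (4, 6)–(0, -6) with squared distance 160. The circle on this segment as diameter has centre (2, 0) and r² = 160/4 = 40.
Check (4, -4): distance² to centre = 20 ≤ 40, so it lies inside.
All remaining points lie in this disk, and no smaller disk contains both endpoints, so this is the minimum enclosing circle.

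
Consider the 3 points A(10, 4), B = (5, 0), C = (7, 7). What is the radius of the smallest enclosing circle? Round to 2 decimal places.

Side lengths²: AB² = 41, AC² = 18, BC² = 53.
Since BC² = 53 < 41 + 18 = 59, the triangle is acute, so the smallest enclosing circle is the circumcircle.
Circumcentre = (115/18, 61/18), r² = 2173/162.
r = √(2173/162) ≈ 3.66.

3.66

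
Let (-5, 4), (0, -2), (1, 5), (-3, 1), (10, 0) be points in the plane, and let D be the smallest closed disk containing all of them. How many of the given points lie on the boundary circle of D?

A smallest enclosing disk is always determined by at most three of the input points on its boundary.
The farthest pair is (-5, 4)–(10, 0) with squared distance 241. The circle on this segment as diameter has centre (2.5, 2) and r² = 241/4 = 60.25.
Check (0, -2): distance² to centre = 22.25 ≤ 60.25, so it lies inside.
All remaining points lie in this disk, and no smaller disk contains both endpoints, so this is the minimum enclosing circle.
The points at distance exactly r from the centre are (-5, 4), (10, 0) — 2 points.

2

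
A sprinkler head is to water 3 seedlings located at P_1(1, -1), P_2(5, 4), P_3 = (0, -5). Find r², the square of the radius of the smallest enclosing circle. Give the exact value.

Side lengths²: P_1P_2² = 41, P_1P_3² = 17, P_2P_3² = 106.
Since P_2P_3² = 106 ≥ 41 + 17 = 58, the angle opposite P_2P_3 is not acute, so the smallest enclosing circle has P_2P_3 as diameter.
Centre = midpoint of P_2P_3 = (2.5, -0.5), r² = 106/4 = 26.5.

26.5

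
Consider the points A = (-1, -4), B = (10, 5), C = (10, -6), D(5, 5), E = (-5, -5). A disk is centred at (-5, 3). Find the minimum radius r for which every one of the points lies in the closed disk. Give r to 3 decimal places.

17.493

The required radius is the distance from (-5, 3) to the farthest point.
Squared distances: 65, 229, 306, 104, 64.
Maximum is 306, attained at C.
r = √306 ≈ 17.493.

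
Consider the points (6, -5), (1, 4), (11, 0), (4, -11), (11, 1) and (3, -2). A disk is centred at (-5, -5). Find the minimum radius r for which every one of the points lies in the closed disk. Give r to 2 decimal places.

17.09

The required radius is the distance from (-5, -5) to the farthest point.
Squared distances: 121, 117, 281, 117, 292, 73.
Maximum is 292, attained at (11, 1).
r = √292 ≈ 17.09.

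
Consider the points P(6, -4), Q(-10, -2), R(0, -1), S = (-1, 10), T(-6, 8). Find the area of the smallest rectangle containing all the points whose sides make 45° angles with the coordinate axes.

In coordinates u = x + y, v = x − y the rectangle is axis-aligned; the map (x,y)→(u,v) scales areas by 2.
u-values: 2, -12, -1, 9, 2; range = 9 − (-12) = 21.
v-values: 10, -8, 1, -11, -14; range = 10 − (-14) = 24.
Area = (21 × 24) / 2 = 252.

252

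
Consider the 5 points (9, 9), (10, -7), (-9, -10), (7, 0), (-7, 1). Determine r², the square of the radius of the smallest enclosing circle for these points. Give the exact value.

171.25

The farthest pair is (9, 9)–(-9, -10) with squared distance 685. The circle on this segment as diameter has centre (0, -0.5) and r² = 685/4 = 171.25.
Check (10, -7): distance² to centre = 142.25 ≤ 171.25, so it lies inside.
All remaining points lie in this disk, and no smaller disk contains both endpoints, so this is the minimum enclosing circle.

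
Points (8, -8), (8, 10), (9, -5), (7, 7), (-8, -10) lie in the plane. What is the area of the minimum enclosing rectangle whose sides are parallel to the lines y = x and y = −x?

In coordinates u = x + y, v = x − y the rectangle is axis-aligned; the map (x,y)→(u,v) scales areas by 2.
u-values: 0, 18, 4, 14, -18; range = 18 − (-18) = 36.
v-values: 16, -2, 14, 0, 2; range = 16 − (-2) = 18.
Area = (36 × 18) / 2 = 324.

324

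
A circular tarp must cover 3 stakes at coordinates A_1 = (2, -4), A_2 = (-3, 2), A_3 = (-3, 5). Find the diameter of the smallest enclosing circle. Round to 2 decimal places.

10.30

Side lengths²: A_1A_2² = 61, A_1A_3² = 106, A_2A_3² = 9.
Since A_1A_3² = 106 ≥ 61 + 9 = 70, the angle opposite A_1A_3 is not acute, so the smallest enclosing circle has A_1A_3 as diameter.
Centre = midpoint of A_1A_3 = (-0.5, 0.5), r² = 106/4 = 26.5.
Diameter = 2r = 2√(26.5) ≈ 10.30.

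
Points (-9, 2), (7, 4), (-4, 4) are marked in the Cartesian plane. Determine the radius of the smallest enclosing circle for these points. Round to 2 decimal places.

Call the three points A, B, C in the order given.
Side lengths²: AB² = 260, AC² = 29, BC² = 121.
Since AB² = 260 ≥ 121 + 29 = 150, the angle opposite AB is not acute, so the smallest enclosing circle has AB as diameter.
Centre = midpoint of AB = (-1, 3), r² = 260/4 = 65.
r = √65 ≈ 8.06.

8.06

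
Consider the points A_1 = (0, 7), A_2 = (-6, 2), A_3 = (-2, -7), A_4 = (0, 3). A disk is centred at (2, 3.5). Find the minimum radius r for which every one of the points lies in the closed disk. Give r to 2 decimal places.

11.24

The required radius is the distance from (2, 3.5) to the farthest point.
Squared distances: 16.25, 66.25, 126.25, 4.25.
Maximum is 126.25, attained at A_3.
r = √(126.25) ≈ 11.24.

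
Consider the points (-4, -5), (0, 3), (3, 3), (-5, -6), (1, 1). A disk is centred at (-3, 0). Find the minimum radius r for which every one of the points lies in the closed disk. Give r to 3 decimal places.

The required radius is the distance from (-3, 0) to the farthest point.
Squared distances: 26, 18, 45, 40, 17.
Maximum is 45, attained at (3, 3).
r = √45 ≈ 6.708.

6.708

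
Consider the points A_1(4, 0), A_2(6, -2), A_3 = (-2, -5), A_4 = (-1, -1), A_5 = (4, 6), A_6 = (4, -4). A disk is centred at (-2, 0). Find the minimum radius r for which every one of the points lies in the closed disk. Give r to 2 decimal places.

8.49

The required radius is the distance from (-2, 0) to the farthest point.
Squared distances: 36, 68, 25, 2, 72, 52.
Maximum is 72, attained at A_5.
r = √72 ≈ 8.49.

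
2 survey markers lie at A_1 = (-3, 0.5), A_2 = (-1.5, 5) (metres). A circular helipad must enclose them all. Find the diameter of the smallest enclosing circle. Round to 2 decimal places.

4.74

The smallest circle enclosing two points has them as diameter endpoints.
Centre = midpoint = (-2.25, 2.75); r² = |A_1A_2|²/4 = 22.5/4 = 5.625.
Diameter = 2r = 2√(5.625) ≈ 4.74.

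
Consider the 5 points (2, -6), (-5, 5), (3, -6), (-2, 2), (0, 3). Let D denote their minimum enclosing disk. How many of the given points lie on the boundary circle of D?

The farthest pair is (-5, 5)–(3, -6) with squared distance 185. The circle on this segment as diameter has centre (-1, -0.5) and r² = 185/4 = 46.25.
Check (2, -6): distance² to centre = 39.25 ≤ 46.25, so it lies inside.
All remaining points lie in this disk, and no smaller disk contains both endpoints, so this is the minimum enclosing circle.
The points at distance exactly r from the centre are (-5, 5), (3, -6) — 2 points.

2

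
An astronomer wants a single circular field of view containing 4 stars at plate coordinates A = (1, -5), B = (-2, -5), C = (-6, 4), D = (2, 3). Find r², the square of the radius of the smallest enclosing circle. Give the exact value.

A smallest enclosing disk is always determined by at most three of the input points on its boundary.
The farthest pair is A–C with squared distance 130. The circle on this segment as diameter has centre (-2.5, -0.5) and r² = 130/4 = 32.5.
Check B: distance² to centre = 20.5 ≤ 32.5, so it lies inside.
All remaining points lie in this disk, and no smaller disk contains both endpoints, so this is the minimum enclosing circle.

32.5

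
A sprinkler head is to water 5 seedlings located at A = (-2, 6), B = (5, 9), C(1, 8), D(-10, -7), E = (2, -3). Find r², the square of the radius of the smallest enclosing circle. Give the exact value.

By Welzl's lemma the MEC is supported by two points (diametrically opposite) or three points (on a circumcircle).
The farthest pair is B–D with squared distance 481. The circle on this segment as diameter has centre (-2.5, 1) and r² = 481/4 = 120.25.
Check A: distance² to centre = 25.25 ≤ 120.25, so it lies inside.
All remaining points lie in this disk, and no smaller disk contains both endpoints, so this is the minimum enclosing circle.

120.25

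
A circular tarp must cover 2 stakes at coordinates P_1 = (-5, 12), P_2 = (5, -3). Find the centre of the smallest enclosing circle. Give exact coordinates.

(0, 4.5)

The smallest circle enclosing two points has them as diameter endpoints.
Centre = midpoint = (0, 4.5); r² = |P_1P_2|²/4 = 325/4 = 81.25.
Centre = (0, 4.5).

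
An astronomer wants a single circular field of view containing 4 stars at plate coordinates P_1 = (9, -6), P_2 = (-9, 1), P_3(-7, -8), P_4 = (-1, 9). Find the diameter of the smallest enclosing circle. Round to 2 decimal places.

20.16

The minimum enclosing circle of a finite set is fixed by two of the points (as a diameter) or three (as a circumcircle).
The minimum enclosing circle is determined by three boundary points: P_1, P_3, P_4.
Their circumcentre is (0.25, -1) with r² = 101.5625.
The farthest remaining point P_2 is at distance² 89.5625 ≤ 101.5625.
Diameter = 2r = 2√(101.5625) ≈ 20.16.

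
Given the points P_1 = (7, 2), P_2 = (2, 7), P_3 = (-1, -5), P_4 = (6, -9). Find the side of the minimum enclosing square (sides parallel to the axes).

16

The bounding box has width 8 and height 16.
An axis-aligned square enclosing the set must have side ≥ max(width, height).
So the minimum side is max(8, 16) = 16.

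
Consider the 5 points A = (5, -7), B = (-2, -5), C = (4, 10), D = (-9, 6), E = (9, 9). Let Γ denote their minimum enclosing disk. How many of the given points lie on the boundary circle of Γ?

3

The minimum enclosing circle of a finite set is fixed by two of the points (as a diameter) or three (as a circumcircle).
The minimum enclosing circle is determined by three boundary points: A, D, E.
Their circumcentre is (19/23, 117/46) with r² = 229585/2116.
The farthest remaining point C is at distance² 138965/2116 ≤ 229585/2116.
The points at distance exactly r from the centre are A, D, E — 3 points.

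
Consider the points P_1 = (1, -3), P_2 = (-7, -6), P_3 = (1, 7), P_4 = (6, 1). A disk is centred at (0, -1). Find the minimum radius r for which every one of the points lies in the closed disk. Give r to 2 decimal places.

8.60

The required radius is the distance from (0, -1) to the farthest point.
Squared distances: 5, 74, 65, 40.
Maximum is 74, attained at P_2.
r = √74 ≈ 8.60.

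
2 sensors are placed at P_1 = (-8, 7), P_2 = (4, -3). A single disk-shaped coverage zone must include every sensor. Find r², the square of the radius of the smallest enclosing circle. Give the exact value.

The smallest circle enclosing two points has them as diameter endpoints.
Centre = midpoint = (-2, 2); r² = |P_1P_2|²/4 = 244/4 = 61.

61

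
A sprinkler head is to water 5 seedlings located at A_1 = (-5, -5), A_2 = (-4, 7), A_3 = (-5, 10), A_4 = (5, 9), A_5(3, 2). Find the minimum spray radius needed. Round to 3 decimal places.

8.645

The minimum enclosing circle of a finite set is fixed by two of the points (as a diameter) or three (as a circumcircle).
The minimum enclosing circle is determined by three boundary points: A_1, A_3, A_4.
Their circumcentre is (-0.7, 2.5) with r² = 74.74.
The farthest remaining point A_2 is at distance² 31.14 ≤ 74.74.
r = √(74.74) ≈ 8.645.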